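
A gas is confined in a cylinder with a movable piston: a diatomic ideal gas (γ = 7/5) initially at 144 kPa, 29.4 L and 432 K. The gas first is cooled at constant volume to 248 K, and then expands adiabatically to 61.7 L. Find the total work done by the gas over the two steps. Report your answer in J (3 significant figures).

W_total ≈ 1560 J

Step 1 (isochoric): W = 0 (constant volume).
After step 1: P = 82.67 kPa (V unchanged).
Step 2 (adiabatic): W = (P₁V₁ − P₂V₂)/(γ−1) = (2430 − 1807)/0.4 = 1559 J.
W_total = 0 + 1559 = 1559 J.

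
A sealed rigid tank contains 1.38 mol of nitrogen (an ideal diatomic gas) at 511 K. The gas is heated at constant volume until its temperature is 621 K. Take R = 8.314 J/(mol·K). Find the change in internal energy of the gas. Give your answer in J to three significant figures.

Constant volume ⇒ W = 0, so Q = ΔU = nCᵥΔT with Cᵥ = 5R/2 = 20.79 J/(mol·K).
ΔU = (1.38)(20.79)(621 − 511) = 3155 J.

ΔU ≈ 3160 J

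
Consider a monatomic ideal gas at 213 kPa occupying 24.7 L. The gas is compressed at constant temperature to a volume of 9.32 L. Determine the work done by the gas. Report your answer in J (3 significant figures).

W ≈ -5130 J

Isothermal: W = nRT ln(V₂/V₁) = P₁V₁ ln(V₂/V₁).
P₁V₁ = (213 kPa)(24.7 L) = 5261 J.
W = 5261 × ln(9.32/24.7) = 5261 × -0.9746
W_by_gas = -5128 J.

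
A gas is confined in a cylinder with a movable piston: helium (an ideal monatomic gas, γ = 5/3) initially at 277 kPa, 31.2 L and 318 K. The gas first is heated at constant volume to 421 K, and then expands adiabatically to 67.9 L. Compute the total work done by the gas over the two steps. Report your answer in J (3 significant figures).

Step 1 (isochoric): W = 0 (constant volume).
After step 1: P = 366.7 kPa (V unchanged).
Step 2 (adiabatic): W = (P₁V₁ − P₂V₂)/(γ−1) = (11442 − 6813)/0.667 = 6943 J.
W_total = 0 + 6943 = 6943 J.

W_total ≈ 6940 J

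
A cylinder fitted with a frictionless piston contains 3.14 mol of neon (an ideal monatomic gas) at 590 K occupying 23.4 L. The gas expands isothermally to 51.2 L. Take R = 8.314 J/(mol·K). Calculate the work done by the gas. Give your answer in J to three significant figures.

Isothermal: W = nRT ln(V₂/V₁).
W = (3.14)(8.314)(590) × ln(51.2/23.4)
  = 15403 × 0.783
W_by_gas = 12060 J.

W ≈ 12100 J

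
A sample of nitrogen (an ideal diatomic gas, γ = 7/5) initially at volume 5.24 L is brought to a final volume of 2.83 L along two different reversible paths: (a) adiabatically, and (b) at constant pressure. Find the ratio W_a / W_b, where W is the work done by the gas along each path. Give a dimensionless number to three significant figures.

W_a / W_b ≈ 1.52

Path (a) adiabatic: W = P₁V₁(1 − (V₁/V₂)^(γ−1))/(γ−1) → W_a/(P₁V₁) = -0.6986.
Path (b) isobaric: W = P₁(V₂ − V₁) → W_b/(P₁V₁) = -0.4599.
W_a / W_b = -0.6986 / -0.4599 = 1.519.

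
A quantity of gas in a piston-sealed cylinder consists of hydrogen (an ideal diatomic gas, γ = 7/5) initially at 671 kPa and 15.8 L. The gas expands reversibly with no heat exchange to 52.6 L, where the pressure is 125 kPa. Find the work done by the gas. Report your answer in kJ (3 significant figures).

Adiabatic: W = (P₁V₁ − P₂V₂)/(γ − 1) with γ = 7/5.
P₁V₁ = 10602 J, P₂V₂ = 6575 J.
W = (10602 − 6575) / 0.4 = 10067 J.

W ≈ 10.1 kJ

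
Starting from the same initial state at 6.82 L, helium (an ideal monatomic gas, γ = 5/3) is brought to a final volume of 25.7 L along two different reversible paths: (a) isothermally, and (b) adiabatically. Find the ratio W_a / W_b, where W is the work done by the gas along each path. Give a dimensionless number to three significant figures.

W_a / W_b ≈ 1.51

Path (a) isothermal: W = P₁V₁ ln(V₂/V₁) → W_a/(P₁V₁) = 1.327.
Path (b) adiabatic: W = P₁V₁(1 − (V₁/V₂)^(γ−1))/(γ−1) → W_b/(P₁V₁) = 0.8806.
W_a / W_b = 1.327 / 0.8806 = 1.507.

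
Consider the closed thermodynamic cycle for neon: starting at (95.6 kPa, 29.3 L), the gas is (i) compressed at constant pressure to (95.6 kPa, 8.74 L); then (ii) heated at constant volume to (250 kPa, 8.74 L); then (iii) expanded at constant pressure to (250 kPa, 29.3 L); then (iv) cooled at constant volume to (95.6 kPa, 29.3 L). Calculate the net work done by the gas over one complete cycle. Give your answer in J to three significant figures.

W_net ≈ 3170 J

Constant-volume legs do no work.
W(i) = (95.6)(8.74 − 29.3) = -1966 J; W(iii) = (250)(29.3 − 8.74) = 5140 J.
W_net = -1966 + 5140 = 3174 J (the clockwise enclosed area).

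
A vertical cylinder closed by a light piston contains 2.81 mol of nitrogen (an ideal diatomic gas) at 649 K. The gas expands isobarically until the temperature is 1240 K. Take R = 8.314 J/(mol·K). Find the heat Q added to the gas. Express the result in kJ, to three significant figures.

Q ≈ 48.3 kJ

Isobaric: W = nRΔT = (2.81)(8.314)(591) = 13807 J.
ΔU = nCᵥΔT with Cᵥ = 5R/2: ΔU = (2.81)(20.79)(591) = 34518 J.
Q = ΔU + W = 34518 + 13807 = 48325 J.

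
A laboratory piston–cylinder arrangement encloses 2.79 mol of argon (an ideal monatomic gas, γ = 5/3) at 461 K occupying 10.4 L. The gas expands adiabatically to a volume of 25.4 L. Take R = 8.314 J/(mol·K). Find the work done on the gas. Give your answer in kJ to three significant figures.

Adiabatic: TV^(γ−1) = const with γ = 5/3.
T₂ = T₁ (V₁/V₂)^(γ−1) = 461 × (10.4/25.4)^0.667 = 461 × 0.5514 = 254.2 K.
W_by = nCᵥ(T₁ − T₂) = (2.79)(12.47)(461 − 254.2) = 7196 J.
Work on gas = −W_by = -7196 J.

W ≈ -7.20 kJ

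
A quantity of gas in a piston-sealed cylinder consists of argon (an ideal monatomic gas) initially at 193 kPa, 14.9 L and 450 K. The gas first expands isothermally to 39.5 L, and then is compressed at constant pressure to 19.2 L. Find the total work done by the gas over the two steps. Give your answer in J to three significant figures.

W_total ≈ 1330 J

Step 1 (isothermal): W = P₁V₁ ln(V₂/V₁) = (2876) ln(39.5/14.9) = 2804 J.
After step 1: P = 72.8 kPa, V = 39.5 L, T = 450 K.
Step 2 (isobaric): W = PΔV = (72.8 kPa)(19.2 − 39.5 L) = -1478 J.
W_total = 2804 − 1478 = 1326 J.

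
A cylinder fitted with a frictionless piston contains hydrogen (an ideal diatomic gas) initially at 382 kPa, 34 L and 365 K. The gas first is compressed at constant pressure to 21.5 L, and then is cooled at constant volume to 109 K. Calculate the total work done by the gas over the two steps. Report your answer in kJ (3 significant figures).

Step 1 (isobaric): W = PΔV = (382 kPa)(21.5 − 34 L) = -4775 J.
Step 2 (isochoric): W = 0 (constant volume).
W_total = -4775 + 0 = -4775 J.

W_total ≈ -4.78 kJ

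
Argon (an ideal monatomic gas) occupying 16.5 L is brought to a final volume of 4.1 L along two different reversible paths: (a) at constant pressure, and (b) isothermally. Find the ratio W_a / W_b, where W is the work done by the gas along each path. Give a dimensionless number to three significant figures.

Path (a) isobaric: W = P₁(V₂ − V₁) → W_a/(P₁V₁) = -0.7515.
Path (b) isothermal: W = P₁V₁ ln(V₂/V₁) → W_b/(P₁V₁) = -1.392.
W_a / W_b = -0.7515 / -1.392 = 0.5397.

W_a / W_b ≈ 0.540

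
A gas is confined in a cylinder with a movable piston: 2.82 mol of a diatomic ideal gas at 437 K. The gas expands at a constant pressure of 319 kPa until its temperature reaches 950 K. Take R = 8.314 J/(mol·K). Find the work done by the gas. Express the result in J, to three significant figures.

Isobaric: W = P ΔV = nR ΔT.
W = (2.82)(8.314)(950 − 437) = 12028 J.

W ≈ 12000 J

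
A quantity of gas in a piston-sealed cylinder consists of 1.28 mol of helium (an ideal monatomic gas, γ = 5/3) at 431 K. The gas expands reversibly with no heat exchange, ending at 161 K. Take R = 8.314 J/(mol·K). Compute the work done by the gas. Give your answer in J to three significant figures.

Adiabatic ⇒ Q = 0, so W_by = −ΔU = nCᵥ(T₁ − T₂).
Cᵥ = 3R/2 = 12.47 J/(mol·K).
W = (1.28)(12.47)(431 − 161) = 4310 J.

W ≈ 4310 J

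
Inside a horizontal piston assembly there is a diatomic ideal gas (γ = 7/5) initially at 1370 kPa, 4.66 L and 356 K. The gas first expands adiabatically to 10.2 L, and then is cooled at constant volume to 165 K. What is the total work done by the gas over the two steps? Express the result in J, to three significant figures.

Step 1 (adiabatic): W = (P₁V₁ − P₂V₂)/(γ−1) = (6384 − 4667)/0.4 = 4293 J.
Step 2 (isochoric): W = 0 (constant volume).
W_total = 4293 + 0 = 4293 J.

W_total ≈ 4290 J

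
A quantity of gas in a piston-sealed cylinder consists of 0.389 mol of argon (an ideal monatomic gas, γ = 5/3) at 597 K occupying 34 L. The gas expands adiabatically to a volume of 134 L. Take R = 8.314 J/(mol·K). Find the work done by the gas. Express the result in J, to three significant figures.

W ≈ 1740 J

Adiabatic: TV^(γ−1) = const with γ = 5/3.
T₂ = T₁ (V₁/V₂)^(γ−1) = 597 × (34/134)^0.667 = 597 × 0.4008 = 239.3 K.
W_by = nCᵥ(T₁ − T₂) = (0.389)(12.47)(597 − 239.3) = 1735 J.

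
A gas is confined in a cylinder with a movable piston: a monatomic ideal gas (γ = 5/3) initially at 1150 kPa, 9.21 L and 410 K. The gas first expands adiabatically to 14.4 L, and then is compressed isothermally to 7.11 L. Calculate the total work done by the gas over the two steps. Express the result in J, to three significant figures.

W_total ≈ -1460 J

Step 1 (adiabatic): W = (P₁V₁ − P₂V₂)/(γ−1) = (10592 − 7862)/0.667 = 4094 J.
After step 1: P = 546 kPa, V = 14.4 L, T = 304.4 K.
Step 2 (isothermal): W = P₁V₁ ln(V₂/V₁) = (7862) ln(7.11/14.4) = -5549 J.
W_total = 4094 − 5549 = -1455 J.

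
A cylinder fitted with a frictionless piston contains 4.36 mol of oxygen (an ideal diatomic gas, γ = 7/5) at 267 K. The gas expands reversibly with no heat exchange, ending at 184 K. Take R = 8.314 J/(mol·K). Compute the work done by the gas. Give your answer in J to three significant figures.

Adiabatic ⇒ Q = 0, so W_by = −ΔU = nCᵥ(T₁ − T₂).
Cᵥ = 5R/2 = 20.79 J/(mol·K).
W = (4.36)(20.79)(267 − 184) = 7522 J.

W ≈ 7520 J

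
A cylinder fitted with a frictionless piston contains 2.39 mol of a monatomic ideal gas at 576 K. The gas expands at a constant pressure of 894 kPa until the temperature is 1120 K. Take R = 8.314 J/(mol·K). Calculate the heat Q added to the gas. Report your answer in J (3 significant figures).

Q ≈ 27000 J

Isobaric: W = nRΔT = (2.39)(8.314)(544) = 10810 J.
ΔU = nCᵥΔT with Cᵥ = 3R/2: ΔU = (2.39)(12.47)(544) = 16214 J.
Q = ΔU + W = 16214 + 10810 = 27024 J.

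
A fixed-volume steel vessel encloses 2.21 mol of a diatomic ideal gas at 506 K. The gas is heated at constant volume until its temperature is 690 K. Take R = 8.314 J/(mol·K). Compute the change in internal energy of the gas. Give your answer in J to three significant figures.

ΔU ≈ 8450 J

Constant volume ⇒ W = 0, so Q = ΔU = nCᵥΔT with Cᵥ = 5R/2 = 20.79 J/(mol·K).
ΔU = (2.21)(20.79)(690 − 506) = 8452 J.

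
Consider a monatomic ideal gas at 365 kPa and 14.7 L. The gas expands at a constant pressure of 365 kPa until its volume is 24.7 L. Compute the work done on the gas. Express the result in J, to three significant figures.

Isobaric: W = P ΔV.
W = (365 kPa)(24.7 − 14.7 L) = (365)(10) = 3650 J.
Work on gas = −W_by = -3650 J.

W ≈ -3650 J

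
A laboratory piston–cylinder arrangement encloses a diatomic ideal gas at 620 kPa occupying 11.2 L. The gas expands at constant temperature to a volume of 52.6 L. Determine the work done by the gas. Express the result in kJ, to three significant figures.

Isothermal: W = nRT ln(V₂/V₁) = P₁V₁ ln(V₂/V₁).
P₁V₁ = (620 kPa)(11.2 L) = 6944 J.
W = 6944 × ln(52.6/11.2) = 6944 × 1.547
W_by_gas = 10741 J.

W ≈ 10.7 kJ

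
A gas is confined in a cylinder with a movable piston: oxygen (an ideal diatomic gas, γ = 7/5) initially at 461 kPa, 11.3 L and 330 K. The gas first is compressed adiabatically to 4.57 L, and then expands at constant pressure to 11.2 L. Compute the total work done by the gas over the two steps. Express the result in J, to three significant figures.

Step 1 (adiabatic): W = (P₁V₁ − P₂V₂)/(γ−1) = (5209 − 7482)/0.4 = -5683 J.
After step 1: P = 1637 kPa, V = 4.57 L, T = 474 K.
Step 2 (isobaric): W = PΔV = (1637 kPa)(11.2 − 4.57 L) = 10855 J.
W_total = -5683 + 10855 = 5172 J.

W_total ≈ 5170 J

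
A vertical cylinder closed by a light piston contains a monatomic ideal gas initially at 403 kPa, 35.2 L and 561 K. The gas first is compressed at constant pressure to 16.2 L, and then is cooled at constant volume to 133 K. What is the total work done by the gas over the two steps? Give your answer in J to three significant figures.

W_total ≈ -7660 J

Step 1 (isobaric): W = PΔV = (403 kPa)(16.2 − 35.2 L) = -7657 J.
Step 2 (isochoric): W = 0 (constant volume).
W_total = -7657 + 0 = -7657 J.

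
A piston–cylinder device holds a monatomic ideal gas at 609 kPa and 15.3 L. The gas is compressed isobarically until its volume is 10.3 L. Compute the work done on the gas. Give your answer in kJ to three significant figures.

W ≈ 3.04 kJ

Isobaric: W = P ΔV.
W = (609 kPa)(10.3 − 15.3 L) = (609)(-5) = -3045 J.
Work on gas = −W_by = 3045 J.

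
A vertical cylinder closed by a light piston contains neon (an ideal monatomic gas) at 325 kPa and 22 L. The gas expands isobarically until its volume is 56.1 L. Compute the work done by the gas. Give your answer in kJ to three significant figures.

Isobaric: W = P ΔV.
W = (325 kPa)(56.1 − 22 L) = (325)(34.1) = 11082 J.

W ≈ 11.1 kJ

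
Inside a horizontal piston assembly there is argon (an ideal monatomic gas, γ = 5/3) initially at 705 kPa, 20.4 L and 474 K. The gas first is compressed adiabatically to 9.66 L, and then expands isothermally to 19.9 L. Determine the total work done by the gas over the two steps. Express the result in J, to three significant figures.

W_total ≈ 3170 J

Step 1 (adiabatic): W = (P₁V₁ − P₂V₂)/(γ−1) = (14382 − 23673)/0.667 = -13937 J.
After step 1: P = 2451 kPa, V = 9.66 L, T = 780.2 K.
Step 2 (isothermal): W = P₁V₁ ln(V₂/V₁) = (23673) ln(19.9/9.66) = 17109 J.
W_total = -13937 + 17109 = 3173 J.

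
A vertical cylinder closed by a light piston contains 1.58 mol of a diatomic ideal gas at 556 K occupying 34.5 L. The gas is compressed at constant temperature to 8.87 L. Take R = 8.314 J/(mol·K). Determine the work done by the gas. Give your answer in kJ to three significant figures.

Isothermal: W = nRT ln(V₂/V₁).
W = (1.58)(8.314)(556) × ln(8.87/34.5)
  = 7304 × -1.358
W_by_gas = -9920 J.

W ≈ -9.92 kJ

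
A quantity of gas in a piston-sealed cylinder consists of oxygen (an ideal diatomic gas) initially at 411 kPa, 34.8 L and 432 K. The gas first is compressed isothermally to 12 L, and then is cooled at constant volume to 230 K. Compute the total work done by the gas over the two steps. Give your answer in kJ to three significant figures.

W_total ≈ -15.2 kJ

Step 1 (isothermal): W = P₁V₁ ln(V₂/V₁) = (14303) ln(12/34.8) = -15228 J.
Step 2 (isochoric): W = 0 (constant volume).
W_total = -15228 + 0 = -15228 J.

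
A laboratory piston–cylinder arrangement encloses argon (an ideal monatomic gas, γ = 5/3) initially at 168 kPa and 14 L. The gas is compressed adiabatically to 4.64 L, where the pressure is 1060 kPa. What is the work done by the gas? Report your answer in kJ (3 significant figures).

W ≈ -3.85 kJ

Adiabatic: W = (P₁V₁ − P₂V₂)/(γ − 1) with γ = 5/3.
P₁V₁ = 2352 J, P₂V₂ = 4918 J.
W = (2352 − 4918) / 0.6667 = -3850 J.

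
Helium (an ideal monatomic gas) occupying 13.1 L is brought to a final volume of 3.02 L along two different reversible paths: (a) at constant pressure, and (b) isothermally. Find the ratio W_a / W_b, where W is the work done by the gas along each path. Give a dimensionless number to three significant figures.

W_a / W_b ≈ 0.524

Path (a) isobaric: W = P₁(V₂ − V₁) → W_a/(P₁V₁) = -0.7695.
Path (b) isothermal: W = P₁V₁ ln(V₂/V₁) → W_b/(P₁V₁) = -1.467.
W_a / W_b = -0.7695 / -1.467 = 0.5244.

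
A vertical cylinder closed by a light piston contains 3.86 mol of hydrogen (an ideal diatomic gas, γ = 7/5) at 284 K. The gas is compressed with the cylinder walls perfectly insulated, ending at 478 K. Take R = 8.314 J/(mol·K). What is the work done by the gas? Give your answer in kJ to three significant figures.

W ≈ -15.6 kJ

Adiabatic ⇒ Q = 0, so W_by = −ΔU = nCᵥ(T₁ − T₂).
Cᵥ = 5R/2 = 20.79 J/(mol·K).
W = (3.86)(20.79)(284 − 478) = -15565 J.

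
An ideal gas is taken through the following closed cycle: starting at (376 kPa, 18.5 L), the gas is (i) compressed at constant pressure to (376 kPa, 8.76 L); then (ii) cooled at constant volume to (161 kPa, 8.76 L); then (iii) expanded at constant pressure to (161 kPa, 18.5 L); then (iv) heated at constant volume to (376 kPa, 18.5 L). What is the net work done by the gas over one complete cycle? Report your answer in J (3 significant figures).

Constant-volume legs do no work.
W(i) = (376)(8.76 − 18.5) = -3662 J; W(iii) = (161)(18.5 − 8.76) = 1568 J.
W_net = -3662 + 1568 = -2094 J (the counter-clockwise enclosed area).

W_net ≈ -2090 J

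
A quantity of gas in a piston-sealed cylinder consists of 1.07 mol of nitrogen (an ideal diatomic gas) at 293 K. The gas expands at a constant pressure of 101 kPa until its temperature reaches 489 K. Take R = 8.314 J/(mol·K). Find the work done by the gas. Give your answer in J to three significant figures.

Isobaric: W = P ΔV = nR ΔT.
W = (1.07)(8.314)(489 − 293) = 1744 J.

W ≈ 1740 J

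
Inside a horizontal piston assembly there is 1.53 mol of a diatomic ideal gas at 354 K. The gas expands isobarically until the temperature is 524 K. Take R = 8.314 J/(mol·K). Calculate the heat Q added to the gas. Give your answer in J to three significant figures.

Isobaric: W = nRΔT = (1.53)(8.314)(170) = 2162 J.
ΔU = nCᵥΔT with Cᵥ = 5R/2: ΔU = (1.53)(20.79)(170) = 5406 J.
Q = ΔU + W = 5406 + 2162 = 7569 J.

Q ≈ 7570 J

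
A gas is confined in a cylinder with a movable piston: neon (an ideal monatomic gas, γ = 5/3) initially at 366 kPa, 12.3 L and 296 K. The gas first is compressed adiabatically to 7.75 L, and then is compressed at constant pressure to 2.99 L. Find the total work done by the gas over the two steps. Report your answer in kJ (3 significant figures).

W_total ≈ -6.20 kJ

Step 1 (adiabatic): W = (P₁V₁ − P₂V₂)/(γ−1) = (4502 − 6125)/0.667 = -2435 J.
After step 1: P = 790.4 kPa, V = 7.75 L, T = 402.7 K.
Step 2 (isobaric): W = PΔV = (790.4 kPa)(2.99 − 7.75 L) = -3762 J.
W_total = -2435 − 3762 = -6197 J.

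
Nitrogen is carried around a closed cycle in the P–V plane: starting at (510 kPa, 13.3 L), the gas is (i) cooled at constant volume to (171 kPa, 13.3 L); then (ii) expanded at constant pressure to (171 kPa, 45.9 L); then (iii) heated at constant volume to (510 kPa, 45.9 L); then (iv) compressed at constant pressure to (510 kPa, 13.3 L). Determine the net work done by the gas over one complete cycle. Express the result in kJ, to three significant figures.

Constant-volume legs do no work.
W(ii) = (171)(45.9 − 13.3) = 5575 J; W(iv) = (510)(13.3 − 45.9) = -16626 J.
W_net = 5575 − 16626 = -11051 J (the counter-clockwise enclosed area).

W_net ≈ -11.1 kJ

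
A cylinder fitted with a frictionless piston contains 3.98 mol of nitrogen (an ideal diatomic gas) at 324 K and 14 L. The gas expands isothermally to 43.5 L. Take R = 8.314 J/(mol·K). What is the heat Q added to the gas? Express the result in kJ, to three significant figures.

Isothermal ⇒ ΔU = 0, so Q = W = nRT ln(V₂/V₁).
Q = (3.98)(8.314)(324) ln(43.5/14) = 10721 × 1.134 = 12155 J.

Q ≈ 12.2 kJ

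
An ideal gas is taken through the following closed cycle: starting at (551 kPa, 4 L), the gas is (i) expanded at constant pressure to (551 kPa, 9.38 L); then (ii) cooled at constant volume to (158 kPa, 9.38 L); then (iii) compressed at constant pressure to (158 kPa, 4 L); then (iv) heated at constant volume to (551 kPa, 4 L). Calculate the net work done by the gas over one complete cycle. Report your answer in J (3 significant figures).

W_net ≈ 2110 J

Constant-volume legs do no work.
W(i) = (551)(9.38 − 4) = 2964 J; W(iii) = (158)(4 − 9.38) = -850 J.
W_net = 2964 − 850 = 2114 J (the clockwise enclosed area).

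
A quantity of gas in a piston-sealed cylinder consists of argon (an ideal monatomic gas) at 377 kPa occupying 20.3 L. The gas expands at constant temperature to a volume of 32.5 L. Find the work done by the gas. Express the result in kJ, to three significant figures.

W ≈ 3.60 kJ

Isothermal: W = nRT ln(V₂/V₁) = P₁V₁ ln(V₂/V₁).
P₁V₁ = (377 kPa)(20.3 L) = 7653 J.
W = 7653 × ln(32.5/20.3) = 7653 × 0.4706
W_by_gas = 3602 J.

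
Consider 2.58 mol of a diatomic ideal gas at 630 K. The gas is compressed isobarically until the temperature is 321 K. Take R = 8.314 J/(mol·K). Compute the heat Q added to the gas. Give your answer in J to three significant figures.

Isobaric: W = nRΔT = (2.58)(8.314)(-309) = -6628 J.
ΔU = nCᵥΔT with Cᵥ = 5R/2: ΔU = (2.58)(20.79)(-309) = -16570 J.
Q = ΔU + W = -16570 − 6628 = -23198 J.

Q ≈ -23200 J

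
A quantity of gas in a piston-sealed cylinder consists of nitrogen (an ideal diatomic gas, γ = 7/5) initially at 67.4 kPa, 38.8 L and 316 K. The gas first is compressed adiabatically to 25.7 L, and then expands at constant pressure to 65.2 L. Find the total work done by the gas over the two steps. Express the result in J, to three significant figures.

Step 1 (adiabatic): W = (P₁V₁ − P₂V₂)/(γ−1) = (2615 − 3084)/0.4 = -1171 J.
After step 1: P = 120 kPa, V = 25.7 L, T = 372.6 K.
Step 2 (isobaric): W = PΔV = (120 kPa)(65.2 − 25.7 L) = 4739 J.
W_total = -1171 + 4739 = 3568 J.

W_total ≈ 3570 J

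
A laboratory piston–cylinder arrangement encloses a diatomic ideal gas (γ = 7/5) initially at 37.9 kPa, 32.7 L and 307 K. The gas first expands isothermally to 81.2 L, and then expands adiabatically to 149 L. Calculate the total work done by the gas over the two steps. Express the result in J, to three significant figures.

Step 1 (isothermal): W = P₁V₁ ln(V₂/V₁) = (1239) ln(81.2/32.7) = 1127 J.
After step 1: P = 15.26 kPa, V = 81.2 L, T = 307 K.
Step 2 (adiabatic): W = (P₁V₁ − P₂V₂)/(γ−1) = (1239 − 972.2)/0.4 = 667.9 J.
W_total = 1127 + 667.9 = 1795 J.

W_total ≈ 1800 J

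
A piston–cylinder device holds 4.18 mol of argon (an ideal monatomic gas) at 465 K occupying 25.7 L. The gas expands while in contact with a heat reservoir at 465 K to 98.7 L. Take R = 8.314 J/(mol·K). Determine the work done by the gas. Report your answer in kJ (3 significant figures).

W ≈ 21.7 kJ

Isothermal: W = nRT ln(V₂/V₁).
W = (4.18)(8.314)(465) × ln(98.7/25.7)
  = 16160 × 1.346
W_by_gas = 21745 J.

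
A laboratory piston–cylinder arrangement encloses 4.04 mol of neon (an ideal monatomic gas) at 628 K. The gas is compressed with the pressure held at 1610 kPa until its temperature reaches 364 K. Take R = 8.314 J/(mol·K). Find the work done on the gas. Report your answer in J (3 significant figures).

W ≈ 8870 J

Isobaric: W = P ΔV = nR ΔT.
W = (4.04)(8.314)(364 − 628) = -8867 J.
Work on gas = −W_by = 8867 J.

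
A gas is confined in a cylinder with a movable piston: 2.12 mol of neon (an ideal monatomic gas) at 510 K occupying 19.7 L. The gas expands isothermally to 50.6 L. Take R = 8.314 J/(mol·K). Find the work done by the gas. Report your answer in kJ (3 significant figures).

W ≈ 8.48 kJ

Isothermal: W = nRT ln(V₂/V₁).
W = (2.12)(8.314)(510) × ln(50.6/19.7)
  = 8989 × 0.9433
W_by_gas = 8480 J.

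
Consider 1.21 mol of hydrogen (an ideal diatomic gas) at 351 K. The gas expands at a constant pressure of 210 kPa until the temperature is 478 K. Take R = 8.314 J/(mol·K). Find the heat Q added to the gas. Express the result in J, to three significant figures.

Isobaric: W = nRΔT = (1.21)(8.314)(127) = 1278 J.
ΔU = nCᵥΔT with Cᵥ = 5R/2: ΔU = (1.21)(20.79)(127) = 3194 J.
Q = ΔU + W = 3194 + 1278 = 4472 J.

Q ≈ 4470 J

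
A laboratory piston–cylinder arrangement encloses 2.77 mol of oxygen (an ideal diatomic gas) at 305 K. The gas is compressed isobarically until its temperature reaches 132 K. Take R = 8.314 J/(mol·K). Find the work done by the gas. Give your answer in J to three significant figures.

Isobaric: W = P ΔV = nR ΔT.
W = (2.77)(8.314)(132 − 305) = -3984 J.

W ≈ -3980 J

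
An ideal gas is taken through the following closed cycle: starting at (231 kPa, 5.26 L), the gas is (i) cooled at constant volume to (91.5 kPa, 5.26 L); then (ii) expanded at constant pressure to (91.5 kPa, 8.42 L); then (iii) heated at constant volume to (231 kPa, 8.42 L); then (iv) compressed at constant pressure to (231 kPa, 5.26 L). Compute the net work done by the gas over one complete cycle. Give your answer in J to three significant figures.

W_net ≈ -441 J

Constant-volume legs do no work.
W(ii) = (91.5)(8.42 − 5.26) = 289.1 J; W(iv) = (231)(5.26 − 8.42) = -730 J.
W_net = 289.1 − 730 = -440.8 J (the counter-clockwise enclosed area).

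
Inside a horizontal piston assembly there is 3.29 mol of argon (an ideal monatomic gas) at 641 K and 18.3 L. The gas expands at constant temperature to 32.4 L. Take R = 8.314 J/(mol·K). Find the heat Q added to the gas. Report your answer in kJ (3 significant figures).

Isothermal ⇒ ΔU = 0, so Q = W = nRT ln(V₂/V₁).
Q = (3.29)(8.314)(641) ln(32.4/18.3) = 17533 × 0.5713 = 10016 J.

Q ≈ 10.0 kJ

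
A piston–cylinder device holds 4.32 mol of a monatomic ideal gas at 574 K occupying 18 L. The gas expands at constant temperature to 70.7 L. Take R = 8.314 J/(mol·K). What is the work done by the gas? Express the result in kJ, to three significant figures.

W ≈ 28.2 kJ

Isothermal: W = nRT ln(V₂/V₁).
W = (4.32)(8.314)(574) × ln(70.7/18)
  = 20616 × 1.368
W_by_gas = 28204 J.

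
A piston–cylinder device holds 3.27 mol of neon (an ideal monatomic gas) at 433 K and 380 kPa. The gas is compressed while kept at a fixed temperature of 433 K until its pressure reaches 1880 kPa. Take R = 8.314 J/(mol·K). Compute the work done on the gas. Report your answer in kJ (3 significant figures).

W ≈ 18.8 kJ

Isothermal process: W = nRT ln(V₂/V₁) = nRT ln(P₁/P₂).
W = (3.27)(8.314)(433) × ln(380/1880)
  = 11772 × ln(0.2021) = 11772 × -1.599
W_by_gas = -18822 J; work on gas = −W_by = 18822 J.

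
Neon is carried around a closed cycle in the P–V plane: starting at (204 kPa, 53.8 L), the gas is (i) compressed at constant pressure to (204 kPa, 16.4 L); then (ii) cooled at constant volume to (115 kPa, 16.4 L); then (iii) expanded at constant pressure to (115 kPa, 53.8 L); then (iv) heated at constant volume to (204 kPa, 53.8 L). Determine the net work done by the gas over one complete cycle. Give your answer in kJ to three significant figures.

Constant-volume legs do no work.
W(i) = (204)(16.4 − 53.8) = -7630 J; W(iii) = (115)(53.8 − 16.4) = 4301 J.
W_net = -7630 + 4301 = -3329 J (the counter-clockwise enclosed area).

W_net ≈ -3.33 kJ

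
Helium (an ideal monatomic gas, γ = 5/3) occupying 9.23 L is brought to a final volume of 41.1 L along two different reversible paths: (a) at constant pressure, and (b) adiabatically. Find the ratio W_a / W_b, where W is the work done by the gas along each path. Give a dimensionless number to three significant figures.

W_a / W_b ≈ 3.65

Path (a) isobaric: W = P₁(V₂ − V₁) → W_a/(P₁V₁) = 3.453.
Path (b) adiabatic: W = P₁V₁(1 − (V₁/V₂)^(γ−1))/(γ−1) → W_b/(P₁V₁) = 0.9458.
W_a / W_b = 3.453 / 0.9458 = 3.651.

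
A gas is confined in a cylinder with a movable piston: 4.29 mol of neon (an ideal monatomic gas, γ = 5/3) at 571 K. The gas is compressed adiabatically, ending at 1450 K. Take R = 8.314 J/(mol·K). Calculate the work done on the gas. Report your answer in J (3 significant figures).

W ≈ 47000 J

Adiabatic ⇒ Q = 0, so W_by = −ΔU = nCᵥ(T₁ − T₂).
Cᵥ = 3R/2 = 12.47 J/(mol·K).
W = (4.29)(12.47)(571 − 1450) = -47027 J.
Work on gas = −W_by = 47027 J.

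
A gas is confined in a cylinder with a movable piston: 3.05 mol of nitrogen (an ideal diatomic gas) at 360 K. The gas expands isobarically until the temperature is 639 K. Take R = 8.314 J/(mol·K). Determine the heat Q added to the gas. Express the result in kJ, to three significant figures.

Isobaric: W = nRΔT = (3.05)(8.314)(279) = 7075 J.
ΔU = nCᵥΔT with Cᵥ = 5R/2: ΔU = (3.05)(20.79)(279) = 17687 J.
Q = ΔU + W = 17687 + 7075 = 24762 J.

Q ≈ 24.8 kJ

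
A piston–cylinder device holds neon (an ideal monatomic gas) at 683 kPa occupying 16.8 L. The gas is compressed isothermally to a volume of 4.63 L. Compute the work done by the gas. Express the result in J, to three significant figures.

Isothermal: W = nRT ln(V₂/V₁) = P₁V₁ ln(V₂/V₁).
P₁V₁ = (683 kPa)(16.8 L) = 11474 J.
W = 11474 × ln(4.63/16.8) = 11474 × -1.289
W_by_gas = -14788 J.

W ≈ -14800 J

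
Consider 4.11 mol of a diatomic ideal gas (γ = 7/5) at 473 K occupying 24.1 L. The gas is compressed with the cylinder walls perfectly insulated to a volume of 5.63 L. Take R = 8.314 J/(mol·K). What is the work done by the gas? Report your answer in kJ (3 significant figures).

Adiabatic: TV^(γ−1) = const with γ = 7/5.
T₂ = T₁ (V₁/V₂)^(γ−1) = 473 × (24.1/5.63)^0.4 = 473 × 1.789 = 846.2 K.
W_by = nCᵥ(T₁ − T₂) = (4.11)(20.79)(473 − 846.2) = -31880 J.

W ≈ -31.9 kJ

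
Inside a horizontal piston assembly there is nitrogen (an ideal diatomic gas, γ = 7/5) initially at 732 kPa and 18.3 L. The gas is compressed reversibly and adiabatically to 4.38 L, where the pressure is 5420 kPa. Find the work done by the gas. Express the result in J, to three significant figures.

Adiabatic: W = (P₁V₁ − P₂V₂)/(γ − 1) with γ = 7/5.
P₁V₁ = 13396 J, P₂V₂ = 23740 J.
W = (13396 − 23740) / 0.4 = -25860 J.

W ≈ -25900 J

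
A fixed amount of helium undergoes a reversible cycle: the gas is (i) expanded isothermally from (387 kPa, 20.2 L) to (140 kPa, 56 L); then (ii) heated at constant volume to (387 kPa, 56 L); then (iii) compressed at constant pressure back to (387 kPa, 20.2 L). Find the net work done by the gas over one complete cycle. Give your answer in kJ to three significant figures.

Leg (i): W = PᵢVᵢ ln(V_f/Vᵢ) = (7817) ln(56/20.2) = 7971 J.
Leg (ii): W = 0.
Leg (iii): W = PΔV = (387)(20.2 − 56) = -13855 J.
W_net = 7971 − 13855 = -5883 J.

W_net ≈ -5.88 kJ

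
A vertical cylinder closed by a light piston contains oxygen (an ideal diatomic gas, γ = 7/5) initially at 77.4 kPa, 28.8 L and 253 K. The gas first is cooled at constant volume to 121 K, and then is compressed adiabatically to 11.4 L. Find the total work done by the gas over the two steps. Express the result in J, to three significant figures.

Step 1 (isochoric): W = 0 (constant volume).
After step 1: P = 37.02 kPa (V unchanged).
Step 2 (adiabatic): W = (P₁V₁ − P₂V₂)/(γ−1) = (1066 − 1545)/0.4 = -1196 J.
W_total = 0 − 1196 = -1196 J.

W_total ≈ -1200 J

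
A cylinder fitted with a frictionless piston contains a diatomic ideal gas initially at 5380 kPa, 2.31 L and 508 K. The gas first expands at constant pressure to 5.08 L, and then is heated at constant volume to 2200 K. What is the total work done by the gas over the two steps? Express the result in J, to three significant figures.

Step 1 (isobaric): W = PΔV = (5380 kPa)(5.08 − 2.31 L) = 14903 J.
Step 2 (isochoric): W = 0 (constant volume).
W_total = 14903 + 0 = 14903 J.

W_total ≈ 14900 J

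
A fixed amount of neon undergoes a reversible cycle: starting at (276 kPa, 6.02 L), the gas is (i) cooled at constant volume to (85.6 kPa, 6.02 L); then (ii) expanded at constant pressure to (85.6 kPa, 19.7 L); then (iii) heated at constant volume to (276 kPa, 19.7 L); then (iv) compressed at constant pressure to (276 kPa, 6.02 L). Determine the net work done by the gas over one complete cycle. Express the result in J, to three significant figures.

W_net ≈ -2600 J

Constant-volume legs do no work.
W(ii) = (85.6)(19.7 − 6.02) = 1171 J; W(iv) = (276)(6.02 − 19.7) = -3776 J.
W_net = 1171 − 3776 = -2605 J (the counter-clockwise enclosed area).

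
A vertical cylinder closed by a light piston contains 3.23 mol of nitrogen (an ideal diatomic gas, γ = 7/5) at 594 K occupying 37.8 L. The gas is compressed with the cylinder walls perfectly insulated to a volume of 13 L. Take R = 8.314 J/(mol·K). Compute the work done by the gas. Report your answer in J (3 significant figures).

Adiabatic: TV^(γ−1) = const with γ = 7/5.
T₂ = T₁ (V₁/V₂)^(γ−1) = 594 × (37.8/13)^0.4 = 594 × 1.533 = 910.3 K.
W_by = nCᵥ(T₁ − T₂) = (3.23)(20.79)(594 − 910.3) = -21238 J.

W ≈ -21200 J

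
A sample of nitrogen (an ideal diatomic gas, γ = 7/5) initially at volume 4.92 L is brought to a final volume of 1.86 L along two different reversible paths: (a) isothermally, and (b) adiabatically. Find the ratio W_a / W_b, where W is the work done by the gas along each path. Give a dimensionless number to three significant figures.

Path (a) isothermal: W = P₁V₁ ln(V₂/V₁) → W_a/(P₁V₁) = -0.9727.
Path (b) adiabatic: W = P₁V₁(1 − (V₁/V₂)^(γ−1))/(γ−1) → W_b/(P₁V₁) = -1.189.
W_a / W_b = -0.9727 / -1.189 = 0.818.

W_a / W_b ≈ 0.818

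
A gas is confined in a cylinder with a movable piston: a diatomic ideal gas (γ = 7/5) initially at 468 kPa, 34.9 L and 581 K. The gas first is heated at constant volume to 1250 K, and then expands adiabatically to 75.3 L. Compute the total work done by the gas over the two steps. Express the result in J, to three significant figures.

W_total ≈ 23300 J

Step 1 (isochoric): W = 0 (constant volume).
After step 1: P = 1007 kPa (V unchanged).
Step 2 (adiabatic): W = (P₁V₁ − P₂V₂)/(γ−1) = (35140 − 25836)/0.4 = 23262 J.
W_total = 0 + 23262 = 23262 J.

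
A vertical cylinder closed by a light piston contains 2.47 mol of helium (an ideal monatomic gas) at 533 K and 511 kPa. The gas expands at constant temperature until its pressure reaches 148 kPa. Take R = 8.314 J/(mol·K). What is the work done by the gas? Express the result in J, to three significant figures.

W ≈ 13600 J

Isothermal process: W = nRT ln(V₂/V₁) = nRT ln(P₁/P₂).
W = (2.47)(8.314)(533) × ln(511/148)
  = 10945 × ln(3.453) = 10945 × 1.239
W_by_gas = 13563 J.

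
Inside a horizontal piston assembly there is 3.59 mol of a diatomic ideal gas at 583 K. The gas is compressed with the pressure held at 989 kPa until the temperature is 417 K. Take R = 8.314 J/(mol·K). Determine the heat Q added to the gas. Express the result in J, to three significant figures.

Isobaric: W = nRΔT = (3.59)(8.314)(-166) = -4955 J.
ΔU = nCᵥΔT with Cᵥ = 5R/2: ΔU = (3.59)(20.79)(-166) = -12387 J.
Q = ΔU + W = -12387 − 4955 = -17341 J.

Q ≈ -17300 J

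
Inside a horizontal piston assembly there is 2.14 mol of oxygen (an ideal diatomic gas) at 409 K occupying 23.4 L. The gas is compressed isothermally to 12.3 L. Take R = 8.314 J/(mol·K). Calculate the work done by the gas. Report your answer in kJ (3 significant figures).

Isothermal: W = nRT ln(V₂/V₁).
W = (2.14)(8.314)(409) × ln(12.3/23.4)
  = 7277 × -0.6431
W_by_gas = -4680 J.

W ≈ -4.68 kJ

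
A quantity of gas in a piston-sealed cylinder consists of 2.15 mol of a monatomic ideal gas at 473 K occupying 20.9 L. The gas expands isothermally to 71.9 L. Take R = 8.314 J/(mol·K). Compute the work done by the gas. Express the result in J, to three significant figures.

W ≈ 10400 J

Isothermal: W = nRT ln(V₂/V₁).
W = (2.15)(8.314)(473) × ln(71.9/20.9)
  = 8455 × 1.236
W_by_gas = 10446 J.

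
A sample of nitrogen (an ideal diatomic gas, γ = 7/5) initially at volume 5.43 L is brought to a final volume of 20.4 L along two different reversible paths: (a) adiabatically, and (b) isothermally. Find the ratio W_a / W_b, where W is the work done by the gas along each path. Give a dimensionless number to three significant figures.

Path (a) adiabatic: W = P₁V₁(1 − (V₁/V₂)^(γ−1))/(γ−1) → W_a/(P₁V₁) = 1.028.
Path (b) isothermal: W = P₁V₁ ln(V₂/V₁) → W_b/(P₁V₁) = 1.324.
W_a / W_b = 1.028 / 1.324 = 0.7764.

W_a / W_b ≈ 0.776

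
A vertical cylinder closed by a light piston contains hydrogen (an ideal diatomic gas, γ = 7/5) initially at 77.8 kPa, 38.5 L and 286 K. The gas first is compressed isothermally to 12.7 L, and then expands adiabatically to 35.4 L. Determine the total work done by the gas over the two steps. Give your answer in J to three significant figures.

Step 1 (isothermal): W = P₁V₁ ln(V₂/V₁) = (2995) ln(12.7/38.5) = -3322 J.
After step 1: P = 235.9 kPa, V = 12.7 L, T = 286 K.
Step 2 (adiabatic): W = (P₁V₁ − P₂V₂)/(γ−1) = (2995 − 1988)/0.4 = 2519 J.
W_total = -3322 + 2519 = -803.1 J.

W_total ≈ -803 J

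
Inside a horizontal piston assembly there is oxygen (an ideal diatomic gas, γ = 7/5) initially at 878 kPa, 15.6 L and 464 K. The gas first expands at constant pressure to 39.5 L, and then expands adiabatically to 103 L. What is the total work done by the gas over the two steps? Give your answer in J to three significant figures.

Step 1 (isobaric): W = PΔV = (878 kPa)(39.5 − 15.6 L) = 20984 J.
After step 1: P = 878 kPa, V = 39.5 L, T = 1175 K.
Step 2 (adiabatic): W = (P₁V₁ − P₂V₂)/(γ−1) = (34681 − 23637)/0.4 = 27610 J.
W_total = 20984 + 27610 = 48594 J.

W_total ≈ 48600 J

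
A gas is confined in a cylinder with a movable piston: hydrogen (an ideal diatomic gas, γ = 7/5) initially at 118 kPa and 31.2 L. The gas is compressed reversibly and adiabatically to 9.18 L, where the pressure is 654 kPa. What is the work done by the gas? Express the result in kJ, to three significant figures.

W ≈ -5.81 kJ

Adiabatic: W = (P₁V₁ − P₂V₂)/(γ − 1) with γ = 7/5.
P₁V₁ = 3682 J, P₂V₂ = 6004 J.
W = (3682 − 6004) / 0.4 = -5805 J.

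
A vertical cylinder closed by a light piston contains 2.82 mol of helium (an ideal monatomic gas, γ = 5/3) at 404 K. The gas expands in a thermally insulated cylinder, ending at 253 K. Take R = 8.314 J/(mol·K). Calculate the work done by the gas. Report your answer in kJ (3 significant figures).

Adiabatic ⇒ Q = 0, so W_by = −ΔU = nCᵥ(T₁ − T₂).
Cᵥ = 3R/2 = 12.47 J/(mol·K).
W = (2.82)(12.47)(404 − 253) = 5310 J.

W ≈ 5.31 kJ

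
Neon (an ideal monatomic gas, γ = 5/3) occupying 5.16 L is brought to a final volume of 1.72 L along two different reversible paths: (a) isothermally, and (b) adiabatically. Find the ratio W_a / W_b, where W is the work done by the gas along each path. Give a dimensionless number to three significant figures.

W_a / W_b ≈ 0.678

Path (a) isothermal: W = P₁V₁ ln(V₂/V₁) → W_a/(P₁V₁) = -1.099.
Path (b) adiabatic: W = P₁V₁(1 − (V₁/V₂)^(γ−1))/(γ−1) → W_b/(P₁V₁) = -1.62.
W_a / W_b = -1.099 / -1.62 = 0.6781.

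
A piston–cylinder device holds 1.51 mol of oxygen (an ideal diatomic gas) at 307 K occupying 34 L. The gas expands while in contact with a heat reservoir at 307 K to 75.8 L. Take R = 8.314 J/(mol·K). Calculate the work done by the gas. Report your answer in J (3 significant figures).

Isothermal: W = nRT ln(V₂/V₁).
W = (1.51)(8.314)(307) × ln(75.8/34)
  = 3854 × 0.8017
W_by_gas = 3090 J.

W ≈ 3090 J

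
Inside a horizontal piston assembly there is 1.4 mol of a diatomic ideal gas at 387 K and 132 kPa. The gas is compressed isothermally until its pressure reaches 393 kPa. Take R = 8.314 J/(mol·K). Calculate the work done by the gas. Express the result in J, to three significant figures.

Isothermal process: W = nRT ln(V₂/V₁) = nRT ln(P₁/P₂).
W = (1.4)(8.314)(387) × ln(132/393)
  = 4505 × ln(0.3359) = 4505 × -1.091
W_by_gas = -4914 J.

W ≈ -4910 J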